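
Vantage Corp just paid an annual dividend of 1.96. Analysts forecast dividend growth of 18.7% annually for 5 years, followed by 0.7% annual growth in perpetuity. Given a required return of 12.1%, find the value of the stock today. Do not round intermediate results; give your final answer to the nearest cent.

34.72

D_1 = 2.32652
D_2 = 2.76158
D_3 = 3.27799
D_4 = 3.89098
D_5 = 4.61859
Terminal value at year 5: TV = D_5×(1+g_2)/(r−g_2) = 4.65092/0.114 = 40.79757
P_0 = D_1/(1+r)^1 + D_2/(1+r)^2 + D_3/(1+r)^3 + D_4/(1+r)^4 + D_5/(1+r)^5 + TV/(1+r)^5
    = 2.07540 + 2.19759 + 2.32697 + 2.46398 + 2.60905 + 23.04657 = 34.71955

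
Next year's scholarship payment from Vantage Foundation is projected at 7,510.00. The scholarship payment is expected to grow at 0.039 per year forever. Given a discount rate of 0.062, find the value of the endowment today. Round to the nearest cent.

Growing perpetuity: P = D₁ / (r − g) = 7,510.0000 / (0.062 − 0.039) = 326,521.74

326521.74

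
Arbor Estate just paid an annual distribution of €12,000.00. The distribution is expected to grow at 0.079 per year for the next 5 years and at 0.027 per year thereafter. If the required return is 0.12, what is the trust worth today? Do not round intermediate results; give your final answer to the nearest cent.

D_1 = 12948.00000
D_2 = 13970.89200
D_3 = 15074.59247
D_4 = 16265.48527
D_5 = 17550.45861
Terminal value at year 5: TV = D_5×(1+g_2)/(r−g_2) = 18024.32099/0.093 = 193809.90314
P_0 = D_1/(1+r)^1 + D_2/(1+r)^2 + D_3/(1+r)^3 + D_4/(1+r)^4 + D_5/(1+r)^5 + TV/(1+r)^5
    = 11560.71429 + 11137.50957 + 10729.79716 + 10337.00995 + 9958.60155 + 109972.94395 = 163696.57645

€163696.58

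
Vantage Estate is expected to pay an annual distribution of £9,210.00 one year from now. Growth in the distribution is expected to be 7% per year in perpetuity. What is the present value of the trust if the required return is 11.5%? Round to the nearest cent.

£204666.67

Growing perpetuity: P = D₁ / (r − g) = £9,210.0000 / (0.115 − 0.07) = £204,666.67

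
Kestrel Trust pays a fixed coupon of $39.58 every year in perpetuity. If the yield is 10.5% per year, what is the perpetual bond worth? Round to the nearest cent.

$376.95

Level perpetuity: PV = C / r = $39.58 / 0.105 = $376.95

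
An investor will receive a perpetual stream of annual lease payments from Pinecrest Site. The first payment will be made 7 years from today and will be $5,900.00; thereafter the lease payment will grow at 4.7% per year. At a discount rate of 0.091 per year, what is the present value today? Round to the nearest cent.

$79515.32

Value at end of year 6: C₁ / (r − g) = $5,900.00 / (0.091 − 0.047) = $134,090.9091
Discount to today: PV = $134,090.9091 / (1 + 0.091)^6 = $134,090.9091 / 1.686353 = $79,515.32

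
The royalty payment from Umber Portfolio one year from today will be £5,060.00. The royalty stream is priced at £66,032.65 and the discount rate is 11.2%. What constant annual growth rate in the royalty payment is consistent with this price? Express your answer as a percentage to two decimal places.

P = D₁/(r−g) ⇒ g = r − D₁/P = 0.112 − £5,060.00/£66,032.65 = 0.035371

3.54%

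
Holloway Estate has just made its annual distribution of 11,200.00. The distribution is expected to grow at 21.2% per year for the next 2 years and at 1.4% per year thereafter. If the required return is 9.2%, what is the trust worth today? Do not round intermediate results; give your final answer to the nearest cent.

205585.80

D_1 = 13574.40000
D_2 = 16452.17280
Terminal value at year 2: TV = D_2×(1+g_2)/(r−g_2) = 16682.50322/0.078 = 213878.24640
P_0 = D_1/(1+r)^1 + D_2/(1+r)^2 + TV/(1+r)^2
    = 12430.76923 + 13796.78783 + 179358.24176 = 205585.79882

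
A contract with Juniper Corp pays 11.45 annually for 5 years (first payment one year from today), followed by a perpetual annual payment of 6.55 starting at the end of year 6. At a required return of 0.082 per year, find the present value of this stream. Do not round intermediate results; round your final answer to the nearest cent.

PV of 5-year annuity: 11.45 × [1 − (1+0.082)^−5] / 0.082 = 45.47656
Perpetuity value at year 5: 6.55 / 0.082 = 79.87805
PV of perpetuity: 79.87805 / (1+0.082)^5 = 53.86308
Total PV = 45.47656 + 53.86308 = 99.33963

99.34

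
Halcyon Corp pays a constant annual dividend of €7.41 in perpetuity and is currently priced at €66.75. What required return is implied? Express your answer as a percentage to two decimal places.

P = C/r ⇒ r = C/P = €7.41/€66.75 = 0.111011

11.10%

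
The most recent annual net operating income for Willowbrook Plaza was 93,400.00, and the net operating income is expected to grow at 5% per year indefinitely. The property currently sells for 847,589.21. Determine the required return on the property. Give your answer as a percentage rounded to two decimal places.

D₁ = 93,400.00 × 1.05 = 98,070.0000
P = D₁/(r − g) ⇒ r = D₁/P + g = 98,070.0000/847,589.21 + 0.05 = 0.115705 + 0.05 = 0.165705

16.57%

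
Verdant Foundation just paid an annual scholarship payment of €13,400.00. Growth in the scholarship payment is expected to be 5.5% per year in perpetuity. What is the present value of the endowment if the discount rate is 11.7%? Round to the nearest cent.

€228016.13

D₁ = D₀ × (1 + g) = €13,400.00 × 1.055 = €14,137.0000
Growing perpetuity: P = D₁ / (r − g) = €14,137.0000 / (0.117 − 0.055) = €228,016.13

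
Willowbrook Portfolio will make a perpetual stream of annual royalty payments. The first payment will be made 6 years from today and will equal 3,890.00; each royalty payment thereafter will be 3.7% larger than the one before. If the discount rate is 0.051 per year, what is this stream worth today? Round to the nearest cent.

216674.59

Value at end of year 5: C₁ / (r − g) = 3,890.00 / (0.051 − 0.037) = 277,857.1429
Discount to today: PV = 277,857.1429 / (1 + 0.051)^5 = 277,857.1429 / 1.282371 = 216,674.59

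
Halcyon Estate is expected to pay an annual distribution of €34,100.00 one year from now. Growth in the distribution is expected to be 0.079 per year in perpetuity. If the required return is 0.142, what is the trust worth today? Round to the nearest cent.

€541269.84

Growing perpetuity: P = D₁ / (r − g) = €34,100.0000 / (0.142 − 0.079) = €541,269.84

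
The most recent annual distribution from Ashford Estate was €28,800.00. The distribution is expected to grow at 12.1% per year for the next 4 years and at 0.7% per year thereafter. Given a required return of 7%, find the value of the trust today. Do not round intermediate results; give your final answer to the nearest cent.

D_1 = 32284.80000
D_2 = 36191.26080
D_3 = 40570.40336
D_4 = 45479.42216
Terminal value at year 4: TV = D_4×(1+g_2)/(r−g_2) = 45797.77812/0.063 = 726948.85902
P_0 = D_1/(1+r)^1 + D_2/(1+r)^2 + D_3/(1+r)^3 + D_4/(1+r)^4 + TV/(1+r)^4
    = 30172.71028 + 31610.84881 + 33117.53412 + 34696.03341 + 554585.80395 = 684182.93058

€684182.93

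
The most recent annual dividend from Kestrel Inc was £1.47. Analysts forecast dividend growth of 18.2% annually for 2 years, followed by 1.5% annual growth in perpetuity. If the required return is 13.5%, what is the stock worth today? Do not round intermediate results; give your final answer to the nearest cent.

£16.61

D_1 = 1.73754
D_2 = 2.05377
Terminal value at year 2: TV = D_2×(1+g_2)/(r−g_2) = 2.08458/0.12 = 17.37149
P_0 = D_1/(1+r)^1 + D_2/(1+r)^2 + TV/(1+r)^2
    = 1.53087 + 1.59427 + 13.48483 = 16.60996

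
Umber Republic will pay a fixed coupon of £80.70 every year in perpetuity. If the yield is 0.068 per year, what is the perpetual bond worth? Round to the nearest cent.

£1186.76

Level perpetuity: PV = C / r = £80.70 / 0.068 = £1,186.76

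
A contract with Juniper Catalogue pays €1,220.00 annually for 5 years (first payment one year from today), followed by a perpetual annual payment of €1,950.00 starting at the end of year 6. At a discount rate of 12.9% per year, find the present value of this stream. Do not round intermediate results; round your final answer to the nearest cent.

€12542.42

PV of 5-year annuity: €1,220.00 × [1 − (1+0.129)^−5] / 0.129 = 4301.51272
Perpetuity value at year 5: €1,950.00 / 0.129 = 15116.27907
PV of perpetuity: 15116.27907 / (1+0.129)^5 = 8240.91038
Total PV = 4301.51272 + 8240.91038 = 12542.42310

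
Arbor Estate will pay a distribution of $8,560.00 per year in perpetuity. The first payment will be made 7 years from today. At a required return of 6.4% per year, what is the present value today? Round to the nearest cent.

$92181.55

Value at end of year 6: C / r = $8,560.00 / 0.064 = $133,750.0000
Discount to today: PV = $133,750.0000 / (1 + 0.064)^6 = $133,750.0000 / 1.450941 = $92,181.55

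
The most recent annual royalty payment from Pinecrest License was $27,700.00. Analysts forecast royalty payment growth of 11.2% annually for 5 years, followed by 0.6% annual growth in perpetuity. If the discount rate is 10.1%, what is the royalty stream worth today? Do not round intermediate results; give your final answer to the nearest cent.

$450984.20

D_1 = 30802.40000
D_2 = 34252.26880
D_3 = 38088.52291
D_4 = 42354.43747
D_5 = 47098.13447
Terminal value at year 5: TV = D_5×(1+g_2)/(r−g_2) = 47380.72327/0.095 = 498744.45552
P_0 = D_1/(1+r)^1 + D_2/(1+r)^2 + D_3/(1+r)^3 + D_4/(1+r)^4 + D_5/(1+r)^5 + TV/(1+r)^5
    = 27976.74841 + 28256.26179 + 28538.56777 + 28823.69424 + 29111.66939 + 308277.25687 = 450984.19847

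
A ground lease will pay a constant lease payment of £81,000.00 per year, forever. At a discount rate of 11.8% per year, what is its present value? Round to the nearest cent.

Level perpetuity: PV = C / r = £81,000.00 / 0.118 = £686,440.68

£686440.68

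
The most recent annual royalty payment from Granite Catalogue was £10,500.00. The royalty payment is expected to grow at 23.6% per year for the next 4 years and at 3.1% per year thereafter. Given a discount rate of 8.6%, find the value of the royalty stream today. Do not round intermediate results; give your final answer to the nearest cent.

£388895.81

D_1 = 12978.00000
D_2 = 16040.80800
D_3 = 19826.43869
D_4 = 24505.47822
Terminal value at year 4: TV = D_4×(1+g_2)/(r−g_2) = 25265.14804/0.055 = 459366.32806
P_0 = D_1/(1+r)^1 + D_2/(1+r)^2 + D_3/(1+r)^3 + D_4/(1+r)^4 + TV/(1+r)^4
    = 11950.27624 + 13600.86688 + 15479.43966 + 17617.48381 + 330247.74197 = 388895.80857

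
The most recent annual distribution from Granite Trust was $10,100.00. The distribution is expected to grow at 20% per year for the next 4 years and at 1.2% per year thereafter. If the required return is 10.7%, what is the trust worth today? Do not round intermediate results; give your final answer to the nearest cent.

D_1 = 12120.00000
D_2 = 14544.00000
D_3 = 17452.80000
D_4 = 20943.36000
Terminal value at year 4: TV = D_4×(1+g_2)/(r−g_2) = 21194.68032/0.095 = 223101.89811
P_0 = D_1/(1+r)^1 + D_2/(1+r)^2 + D_3/(1+r)^3 + D_4/(1+r)^4 + TV/(1+r)^4
    = 10948.50949 + 11868.30296 + 12865.36907 + 13946.19953 + 148563.72553 = 198192.10658

$198192.11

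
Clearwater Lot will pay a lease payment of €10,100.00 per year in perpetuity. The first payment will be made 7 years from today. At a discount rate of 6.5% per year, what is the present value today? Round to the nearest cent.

Value at end of year 6: C / r = €10,100.00 / 0.065 = €155,384.6154
Discount to today: PV = €155,384.6154 / (1 + 0.065)^6 = €155,384.6154 / 1.459142 = €106,490.38

€106490.38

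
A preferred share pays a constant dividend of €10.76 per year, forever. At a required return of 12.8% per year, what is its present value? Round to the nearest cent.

Level perpetuity: PV = C / r = €10.76 / 0.128 = €84.06

€84.06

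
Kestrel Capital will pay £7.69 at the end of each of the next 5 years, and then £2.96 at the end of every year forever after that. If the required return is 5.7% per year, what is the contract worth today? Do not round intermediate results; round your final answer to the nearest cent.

PV of 5-year annuity: £7.69 × [1 − (1+0.057)^−5] / 0.057 = 32.65917
Perpetuity value at year 5: £2.96 / 0.057 = 51.92982
PV of perpetuity: 51.92982 / (1+0.057)^5 = 39.35881
Total PV = 32.65917 + 39.35881 = 72.01797

£72.02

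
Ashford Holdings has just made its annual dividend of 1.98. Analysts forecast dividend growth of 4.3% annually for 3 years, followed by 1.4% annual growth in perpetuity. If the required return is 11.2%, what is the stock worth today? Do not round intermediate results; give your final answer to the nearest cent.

22.14

D_1 = 2.06514
D_2 = 2.15394
D_3 = 2.24656
Terminal value at year 3: TV = D_3×(1+g_2)/(r−g_2) = 2.27801/0.098 = 23.24502
P_0 = D_1/(1+r)^1 + D_2/(1+r)^2 + D_3/(1+r)^3 + TV/(1+r)^3
    = 1.85714 + 1.74190 + 1.63382 + 16.90502 = 22.13788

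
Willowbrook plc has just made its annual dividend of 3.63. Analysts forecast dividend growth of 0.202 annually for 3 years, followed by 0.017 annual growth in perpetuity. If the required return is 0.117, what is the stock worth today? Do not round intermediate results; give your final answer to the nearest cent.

58.64

D_1 = 4.36326
D_2 = 5.24464
D_3 = 6.30406
Terminal value at year 3: TV = D_3×(1+g_2)/(r−g_2) = 6.41122/0.1 = 64.11224
P_0 = D_1/(1+r)^1 + D_2/(1+r)^2 + D_3/(1+r)^3 + TV/(1+r)^3
    = 3.90623 + 4.20348 + 4.52335 + 46.00250 = 58.63557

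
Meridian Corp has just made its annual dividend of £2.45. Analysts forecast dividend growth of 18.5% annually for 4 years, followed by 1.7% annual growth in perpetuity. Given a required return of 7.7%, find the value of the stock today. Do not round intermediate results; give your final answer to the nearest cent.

£73.38

D_1 = 2.90325
D_2 = 3.44035
D_3 = 4.07682
D_4 = 4.83103
Terminal value at year 4: TV = D_4×(1+g_2)/(r−g_2) = 4.91315/0.06 = 81.88591
P_0 = D_1/(1+r)^1 + D_2/(1+r)^2 + D_3/(1+r)^3 + D_4/(1+r)^4 + TV/(1+r)^4
    = 2.69568 + 2.96600 + 3.26343 + 3.59068 + 60.86202 = 73.37781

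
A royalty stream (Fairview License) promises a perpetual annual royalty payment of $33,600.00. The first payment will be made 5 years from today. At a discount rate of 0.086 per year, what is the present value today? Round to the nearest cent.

Value at end of year 4: C / r = $33,600.00 / 0.086 = $390,697.6744
Discount to today: PV = $390,697.6744 / (1 + 0.086)^4 = $390,697.6744 / 1.390975 = $280,880.46

$280880.46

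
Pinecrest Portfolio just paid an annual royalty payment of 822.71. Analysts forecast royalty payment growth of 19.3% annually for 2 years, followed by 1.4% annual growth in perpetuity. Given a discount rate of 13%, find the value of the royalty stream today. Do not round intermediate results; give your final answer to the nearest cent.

9801.45

D_1 = 981.49303
D_2 = 1170.92118
Terminal value at year 2: TV = D_2×(1+g_2)/(r−g_2) = 1187.31408/0.116 = 10235.46622
P_0 = D_1/(1+r)^1 + D_2/(1+r)^2 + TV/(1+r)^2
    = 868.57790 + 917.00304 + 8015.87142 = 9801.45237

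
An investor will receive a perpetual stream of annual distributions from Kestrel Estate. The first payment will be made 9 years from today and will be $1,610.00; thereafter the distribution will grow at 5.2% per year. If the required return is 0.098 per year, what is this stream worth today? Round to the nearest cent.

Value at end of year 8: C₁ / (r − g) = $1,610.00 / (0.098 − 0.052) = $35,000.0000
Discount to today: PV = $35,000.0000 / (1 + 0.098)^8 = $35,000.0000 / 2.112607 = $16,567.21

$16567.21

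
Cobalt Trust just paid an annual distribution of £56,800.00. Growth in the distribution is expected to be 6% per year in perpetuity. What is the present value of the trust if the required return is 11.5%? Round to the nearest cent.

D₁ = D₀ × (1 + g) = £56,800.00 × 1.06 = £60,208.0000
Growing perpetuity: P = D₁ / (r − g) = £60,208.0000 / (0.115 − 0.06) = £1,094,690.91

£1094690.91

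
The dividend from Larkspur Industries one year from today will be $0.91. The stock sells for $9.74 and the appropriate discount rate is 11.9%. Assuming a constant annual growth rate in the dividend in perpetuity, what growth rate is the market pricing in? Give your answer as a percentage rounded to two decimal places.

2.56%

P = D₁/(r−g) ⇒ g = r − D₁/P = 0.119 − $0.91/$9.74 = 0.025571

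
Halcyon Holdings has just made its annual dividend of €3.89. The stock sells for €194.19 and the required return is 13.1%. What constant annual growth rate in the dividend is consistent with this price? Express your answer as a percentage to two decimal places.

P = D₀(1+g)/(r−g) ⇒ P(r−g) = D₀(1+g) ⇒ g(P+D₀) = P·r − D₀
g = (P·r − D₀)/(P + D₀) = (€194.19×0.131 − €3.89) / (€194.19 + €3.89) = 0.108789

10.88%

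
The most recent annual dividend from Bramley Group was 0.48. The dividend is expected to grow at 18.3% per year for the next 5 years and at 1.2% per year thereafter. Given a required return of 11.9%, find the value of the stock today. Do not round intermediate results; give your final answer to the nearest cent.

D_1 = 0.56784
D_2 = 0.67175
D_3 = 0.79469
D_4 = 0.94011
D_5 = 1.11215
Terminal value at year 5: TV = D_5×(1+g_2)/(r−g_2) = 1.12550/0.107 = 10.51869
P_0 = D_1/(1+r)^1 + D_2/(1+r)^2 + D_3/(1+r)^3 + D_4/(1+r)^4 + D_5/(1+r)^5 + TV/(1+r)^5
    = 0.50745 + 0.53648 + 0.56716 + 0.59960 + 0.63389 + 5.99530 = 8.83988

8.84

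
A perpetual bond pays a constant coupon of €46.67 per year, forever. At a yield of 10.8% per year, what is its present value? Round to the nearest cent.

€432.13

Level perpetuity: PV = C / r = €46.67 / 0.108 = €432.13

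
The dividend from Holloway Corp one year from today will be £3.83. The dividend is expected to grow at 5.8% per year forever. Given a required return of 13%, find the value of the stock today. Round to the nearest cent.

£53.19

Growing perpetuity: P = D₁ / (r − g) = £3.8300 / (0.13 − 0.058) = £53.19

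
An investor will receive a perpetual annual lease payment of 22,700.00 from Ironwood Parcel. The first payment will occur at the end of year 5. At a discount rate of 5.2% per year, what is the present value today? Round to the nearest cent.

Value at end of year 4: C / r = 22,700.00 / 0.052 = 436,538.4615
Discount to today: PV = 436,538.4615 / (1 + 0.052)^4 = 436,538.4615 / 1.224794 = 356,417.94

356417.94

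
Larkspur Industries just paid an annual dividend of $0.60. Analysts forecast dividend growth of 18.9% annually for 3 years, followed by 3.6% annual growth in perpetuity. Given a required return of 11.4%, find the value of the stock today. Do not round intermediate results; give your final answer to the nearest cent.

$11.74

D_1 = 0.71340
D_2 = 0.84823
D_3 = 1.00855
Terminal value at year 3: TV = D_3×(1+g_2)/(r−g_2) = 1.04486/0.078 = 13.39559
P_0 = D_1/(1+r)^1 + D_2/(1+r)^2 + D_3/(1+r)^3 + TV/(1+r)^3
    = 0.64039 + 0.68351 + 0.72953 + 9.68961 = 11.74304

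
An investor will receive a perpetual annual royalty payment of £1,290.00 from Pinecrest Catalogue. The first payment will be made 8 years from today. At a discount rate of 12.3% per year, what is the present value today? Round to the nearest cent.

Value at end of year 7: C / r = £1,290.00 / 0.123 = £10,487.8049
Discount to today: PV = £10,487.8049 / (1 + 0.123)^7 = £10,487.8049 / 2.252466 = £4,656.14

£4656.14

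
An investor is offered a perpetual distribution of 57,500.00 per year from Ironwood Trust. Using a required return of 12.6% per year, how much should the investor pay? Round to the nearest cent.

456349.21

Level perpetuity: PV = C / r = 57,500.00 / 0.126 = 456,349.21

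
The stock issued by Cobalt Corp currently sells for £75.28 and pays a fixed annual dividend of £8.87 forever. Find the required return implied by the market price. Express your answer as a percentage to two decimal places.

P = C/r ⇒ r = C/P = £8.87/£75.28 = 0.117827

11.78%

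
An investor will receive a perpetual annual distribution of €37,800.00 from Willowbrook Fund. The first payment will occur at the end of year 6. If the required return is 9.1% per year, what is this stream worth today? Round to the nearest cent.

€268736.50

Value at end of year 5: C / r = €37,800.00 / 0.091 = €415,384.6154
Discount to today: PV = €415,384.6154 / (1 + 0.091)^5 = €415,384.6154 / 1.545695 = €268,736.50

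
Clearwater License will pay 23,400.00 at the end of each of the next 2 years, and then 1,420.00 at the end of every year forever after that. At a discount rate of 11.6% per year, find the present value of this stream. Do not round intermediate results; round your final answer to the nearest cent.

PV of 2-year annuity: 23,400.00 × [1 − (1+0.116)^−2] / 0.116 = 39756.04116
Perpetuity value at year 2: 1,420.00 / 0.116 = 12241.37931
PV of perpetuity: 12241.37931 / (1+0.116)^2 = 9828.83322
Total PV = 39756.04116 + 9828.83322 = 49584.87438

49584.87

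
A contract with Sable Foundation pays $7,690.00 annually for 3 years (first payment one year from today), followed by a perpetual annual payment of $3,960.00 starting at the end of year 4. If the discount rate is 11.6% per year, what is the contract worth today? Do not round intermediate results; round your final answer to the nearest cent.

PV of 3-year annuity: $7,690.00 × [1 − (1+0.116)^−3] / 0.116 = 18597.78347
Perpetuity value at year 3: $3,960.00 / 0.116 = 34137.93103
PV of perpetuity: 34137.93103 / (1+0.116)^3 = 24560.91900
Total PV = 18597.78347 + 24560.91900 = 43158.70247

$43158.70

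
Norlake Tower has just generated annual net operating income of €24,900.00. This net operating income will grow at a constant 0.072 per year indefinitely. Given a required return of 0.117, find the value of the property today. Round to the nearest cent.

€593173.33

D₁ = D₀ × (1 + g) = €24,900.00 × 1.072 = €26,692.8000
Growing perpetuity: P = D₁ / (r − g) = €26,692.8000 / (0.117 − 0.072) = €593,173.33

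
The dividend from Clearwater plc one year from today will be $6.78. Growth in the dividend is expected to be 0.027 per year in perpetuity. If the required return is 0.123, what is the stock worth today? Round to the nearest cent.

Growing perpetuity: P = D₁ / (r − g) = $6.7800 / (0.123 − 0.027) = $70.63

$70.63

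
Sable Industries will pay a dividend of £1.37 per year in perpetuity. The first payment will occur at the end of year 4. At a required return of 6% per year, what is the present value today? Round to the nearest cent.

£19.17

Value at end of year 3: C / r = £1.37 / 0.06 = £22.8333
Discount to today: PV = £22.8333 / (1 + 0.06)^3 = £22.8333 / 1.191016 = £19.17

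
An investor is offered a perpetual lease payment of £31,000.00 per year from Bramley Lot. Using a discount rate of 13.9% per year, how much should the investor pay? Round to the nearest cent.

£223021.58

Level perpetuity: PV = C / r = £31,000.00 / 0.139 = £223,021.58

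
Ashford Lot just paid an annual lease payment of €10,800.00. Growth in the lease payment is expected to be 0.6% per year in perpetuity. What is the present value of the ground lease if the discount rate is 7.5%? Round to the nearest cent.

€157460.87

D₁ = D₀ × (1 + g) = €10,800.00 × 1.006 = €10,864.8000
Growing perpetuity: P = D₁ / (r − g) = €10,864.8000 / (0.075 − 0.006) = €157,460.87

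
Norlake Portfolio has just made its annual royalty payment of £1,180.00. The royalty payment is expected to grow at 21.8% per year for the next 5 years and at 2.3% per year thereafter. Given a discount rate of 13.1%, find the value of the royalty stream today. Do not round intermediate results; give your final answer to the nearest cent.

D_1 = 1437.24000
D_2 = 1750.55832
D_3 = 2132.18003
D_4 = 2596.99528
D_5 = 3163.14025
Terminal value at year 5: TV = D_5×(1+g_2)/(r−g_2) = 3235.89248/0.108 = 29961.96739
P_0 = D_1/(1+r)^1 + D_2/(1+r)^2 + D_3/(1+r)^3 + D_4/(1+r)^4 + D_5/(1+r)^5 + TV/(1+r)^5
    = 1270.76923 + 1368.52071 + 1473.79153 + 1587.16011 + 1709.24935 + 16190.38970 = 23599.88065

£23599.88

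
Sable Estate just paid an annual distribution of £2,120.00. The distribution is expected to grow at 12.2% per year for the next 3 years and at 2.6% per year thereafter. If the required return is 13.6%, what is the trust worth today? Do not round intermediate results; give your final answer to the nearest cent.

£25256.24

D_1 = 2378.64000
D_2 = 2668.83408
D_3 = 2994.43184
Terminal value at year 3: TV = D_3×(1+g_2)/(r−g_2) = 3072.28707/0.11 = 27929.88241
P_0 = D_1/(1+r)^1 + D_2/(1+r)^2 + D_3/(1+r)^3 + TV/(1+r)^3
    = 2093.87324 + 2068.06846 + 2042.58170 + 19051.71662 = 25256.24003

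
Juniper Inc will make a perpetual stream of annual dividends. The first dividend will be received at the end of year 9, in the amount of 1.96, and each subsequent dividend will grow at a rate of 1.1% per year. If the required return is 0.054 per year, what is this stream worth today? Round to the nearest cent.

29.93

Value at end of year 8: C₁ / (r − g) = 1.96 / (0.054 − 0.011) = 45.5814
Discount to today: PV = 45.5814 / (1 + 0.054)^8 = 45.5814 / 1.523088 = 29.93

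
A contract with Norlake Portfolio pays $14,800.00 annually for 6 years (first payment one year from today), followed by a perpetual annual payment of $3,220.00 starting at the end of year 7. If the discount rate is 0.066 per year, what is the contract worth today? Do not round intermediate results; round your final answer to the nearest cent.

PV of 6-year annuity: $14,800.00 × [1 − (1+0.066)^−6] / 0.066 = 71424.41012
Perpetuity value at year 6: $3,220.00 / 0.066 = 48787.87879
PV of perpetuity: 48787.87879 / (1+0.066)^6 = 33248.24361
Total PV = 71424.41012 + 33248.24361 = 104672.65373

$104672.65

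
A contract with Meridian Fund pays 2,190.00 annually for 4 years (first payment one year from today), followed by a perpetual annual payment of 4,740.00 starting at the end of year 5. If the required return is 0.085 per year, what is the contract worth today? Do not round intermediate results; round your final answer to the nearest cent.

PV of 4-year annuity: 2,190.00 × [1 − (1+0.085)^−4] / 0.085 = 7173.55668
Perpetuity value at year 4: 4,740.00 / 0.085 = 55764.70588
PV of perpetuity: 55764.70588 / (1+0.085)^4 = 40238.37773
Total PV = 7173.55668 + 40238.37773 = 47411.93441

47411.93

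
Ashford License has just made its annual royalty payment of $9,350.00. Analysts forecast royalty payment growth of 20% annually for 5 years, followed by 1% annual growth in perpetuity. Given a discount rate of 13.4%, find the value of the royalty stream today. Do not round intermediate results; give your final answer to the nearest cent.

$156628.14

D_1 = 11220.00000
D_2 = 13464.00000
D_3 = 16156.80000
D_4 = 19388.16000
D_5 = 23265.79200
Terminal value at year 5: TV = D_5×(1+g_2)/(r−g_2) = 23498.44992/0.124 = 189503.62839
P_0 = D_1/(1+r)^1 + D_2/(1+r)^2 + D_3/(1+r)^3 + D_4/(1+r)^4 + D_5/(1+r)^5 + TV/(1+r)^5
    = 9894.17989 + 10470.03163 + 11079.39855 + 11724.23127 + 12406.59394 + 101053.70872 = 156628.14402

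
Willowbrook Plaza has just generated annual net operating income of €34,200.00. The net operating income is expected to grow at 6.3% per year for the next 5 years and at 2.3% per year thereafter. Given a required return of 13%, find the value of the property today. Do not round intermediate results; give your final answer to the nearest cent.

D_1 = 36354.60000
D_2 = 38644.93980
D_3 = 41079.57101
D_4 = 43667.58398
D_5 = 46418.64177
Terminal value at year 5: TV = D_5×(1+g_2)/(r−g_2) = 47486.27053/0.107 = 443796.92086
P_0 = D_1/(1+r)^1 + D_2/(1+r)^2 + D_3/(1+r)^3 + D_4/(1+r)^4 + D_5/(1+r)^5 + TV/(1+r)^5
    = 32172.21239 + 30264.65643 + 28470.20335 + 26782.14705 + 25194.17904 + 240875.18836 = 383758.58663

€383758.59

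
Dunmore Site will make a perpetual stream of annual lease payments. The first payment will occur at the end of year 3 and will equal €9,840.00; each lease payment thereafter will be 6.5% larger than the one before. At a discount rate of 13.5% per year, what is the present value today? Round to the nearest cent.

Value at end of year 2: C₁ / (r − g) = €9,840.00 / (0.135 − 0.065) = €140,571.4286
Discount to today: PV = €140,571.4286 / (1 + 0.135)^2 = €140,571.4286 / 1.288225 = €109,120.25

€109120.25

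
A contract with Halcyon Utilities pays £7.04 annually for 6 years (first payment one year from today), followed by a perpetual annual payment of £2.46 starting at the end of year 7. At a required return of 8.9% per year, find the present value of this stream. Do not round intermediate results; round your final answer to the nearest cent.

£48.25

PV of 6-year annuity: £7.04 × [1 − (1+0.089)^−6] / 0.089 = 31.67525
Perpetuity value at year 6: £2.46 / 0.089 = 27.64045
PV of perpetuity: 27.64045 / (1+0.089)^6 = 16.57211
Total PV = 31.67525 + 16.57211 = 48.24736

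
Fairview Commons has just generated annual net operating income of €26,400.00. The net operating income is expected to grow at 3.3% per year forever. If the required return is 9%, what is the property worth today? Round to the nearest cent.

€478442.11

D₁ = D₀ × (1 + g) = €26,400.00 × 1.033 = €27,271.2000
Growing perpetuity: P = D₁ / (r − g) = €27,271.2000 / (0.09 − 0.033) = €478,442.11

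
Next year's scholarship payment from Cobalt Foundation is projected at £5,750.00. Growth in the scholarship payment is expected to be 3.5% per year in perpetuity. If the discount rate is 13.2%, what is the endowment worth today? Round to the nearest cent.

£59278.35

Growing perpetuity: P = D₁ / (r − g) = £5,750.0000 / (0.132 − 0.035) = £59,278.35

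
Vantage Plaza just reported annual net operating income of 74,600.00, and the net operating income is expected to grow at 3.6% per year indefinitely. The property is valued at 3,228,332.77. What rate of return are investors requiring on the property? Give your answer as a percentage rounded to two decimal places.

5.99%

D₁ = 74,600.00 × 1.036 = 77,285.6000
P = D₁/(r − g) ⇒ r = D₁/P + g = 77,285.6000/3,228,332.77 + 0.036 = 0.023940 + 0.036 = 0.059940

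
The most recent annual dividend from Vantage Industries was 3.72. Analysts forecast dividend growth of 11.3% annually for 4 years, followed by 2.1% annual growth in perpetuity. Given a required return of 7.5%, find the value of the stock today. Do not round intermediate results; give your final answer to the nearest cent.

D_1 = 4.14036
D_2 = 4.60822
D_3 = 5.12895
D_4 = 5.70852
Terminal value at year 4: TV = D_4×(1+g_2)/(r−g_2) = 5.82840/0.054 = 107.93333
P_0 = D_1/(1+r)^1 + D_2/(1+r)^2 + D_3/(1+r)^3 + D_4/(1+r)^4 + TV/(1+r)^4
    = 3.85150 + 3.98764 + 4.12860 + 4.27454 + 80.82054 = 97.06282

97.06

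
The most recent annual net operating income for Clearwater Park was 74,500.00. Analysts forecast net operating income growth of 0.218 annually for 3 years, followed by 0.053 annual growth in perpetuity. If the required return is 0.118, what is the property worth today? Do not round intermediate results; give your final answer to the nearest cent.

1826505.69

D_1 = 90741.00000
D_2 = 110522.53800
D_3 = 134616.45128
Terminal value at year 3: TV = D_3×(1+g_2)/(r−g_2) = 141751.12320/0.065 = 2180786.51080
P_0 = D_1/(1+r)^1 + D_2/(1+r)^2 + D_3/(1+r)^3 + TV/(1+r)^3
    = 81163.68515 + 88423.40654 + 96332.47690 + 1560586.12571 = 1826505.69430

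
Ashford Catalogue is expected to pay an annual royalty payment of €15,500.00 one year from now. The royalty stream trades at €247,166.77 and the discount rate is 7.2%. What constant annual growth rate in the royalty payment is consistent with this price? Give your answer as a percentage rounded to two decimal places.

P = D₁/(r−g) ⇒ g = r − D₁/P = 0.072 − €15,500.00/€247,166.77 = 0.009289

0.93%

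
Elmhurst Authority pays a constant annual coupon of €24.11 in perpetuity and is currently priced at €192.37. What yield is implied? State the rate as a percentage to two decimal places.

12.53%

P = C/r ⇒ r = C/P = €24.11/€192.37 = 0.125331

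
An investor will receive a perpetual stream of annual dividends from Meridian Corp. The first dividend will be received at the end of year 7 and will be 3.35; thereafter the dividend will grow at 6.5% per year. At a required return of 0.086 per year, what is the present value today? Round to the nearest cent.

Value at end of year 6: C₁ / (r − g) = 3.35 / (0.086 − 0.065) = 159.5238
Discount to today: PV = 159.5238 / (1 + 0.086)^6 = 159.5238 / 1.640510 = 97.24

97.24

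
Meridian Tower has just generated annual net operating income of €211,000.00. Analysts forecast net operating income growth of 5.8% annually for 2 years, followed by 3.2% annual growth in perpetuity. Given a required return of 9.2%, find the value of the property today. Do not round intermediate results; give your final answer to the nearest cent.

D_1 = 223238.00000
D_2 = 236185.80400
Terminal value at year 2: TV = D_2×(1+g_2)/(r−g_2) = 243743.74973/0.06 = 4062395.82880
P_0 = D_1/(1+r)^1 + D_2/(1+r)^2 + TV/(1+r)^2
    = 204430.40293 + 198065.35375 + 3406724.08458 = 3809219.84127

€3809219.84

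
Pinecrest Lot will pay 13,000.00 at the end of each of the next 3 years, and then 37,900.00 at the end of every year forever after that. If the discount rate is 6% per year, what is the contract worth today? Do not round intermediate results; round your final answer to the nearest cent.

PV of 3-year annuity: 13,000.00 × [1 − (1+0.06)^−3] / 0.06 = 34749.15534
Perpetuity value at year 3: 37,900.00 / 0.06 = 631666.66667
PV of perpetuity: 631666.66667 / (1+0.06)^3 = 530359.51378
Total PV = 34749.15534 + 530359.51378 = 565108.66913

565108.67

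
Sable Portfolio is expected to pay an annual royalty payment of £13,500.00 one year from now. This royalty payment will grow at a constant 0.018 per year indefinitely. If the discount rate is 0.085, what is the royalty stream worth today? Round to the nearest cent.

Growing perpetuity: P = D₁ / (r − g) = £13,500.0000 / (0.085 − 0.018) = £201,492.54

£201492.54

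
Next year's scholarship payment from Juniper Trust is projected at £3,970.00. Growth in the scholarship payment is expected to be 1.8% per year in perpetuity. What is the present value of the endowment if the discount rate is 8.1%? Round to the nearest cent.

£63015.87

Growing perpetuity: P = D₁ / (r − g) = £3,970.0000 / (0.081 − 0.018) = £63,015.87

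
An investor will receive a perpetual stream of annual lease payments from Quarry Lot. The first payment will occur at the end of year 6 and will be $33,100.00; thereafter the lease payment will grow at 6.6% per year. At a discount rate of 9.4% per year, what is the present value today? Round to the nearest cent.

Value at end of year 5: C₁ / (r − g) = $33,100.00 / (0.094 − 0.066) = $1,182,142.8571
Discount to today: PV = $1,182,142.8571 / (1 + 0.094)^5 = $1,182,142.8571 / 1.567064 = $754,368.16

$754368.16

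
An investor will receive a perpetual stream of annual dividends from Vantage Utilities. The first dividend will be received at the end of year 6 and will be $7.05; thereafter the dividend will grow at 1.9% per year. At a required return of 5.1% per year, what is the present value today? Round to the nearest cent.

$171.80

Value at end of year 5: C₁ / (r − g) = $7.05 / (0.051 − 0.019) = $220.3125
Discount to today: PV = $220.3125 / (1 + 0.051)^5 = $220.3125 / 1.282371 = $171.80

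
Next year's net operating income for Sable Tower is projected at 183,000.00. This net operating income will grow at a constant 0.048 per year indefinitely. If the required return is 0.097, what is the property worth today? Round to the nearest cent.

3734693.88

Growing perpetuity: P = D₁ / (r − g) = 183,000.0000 / (0.097 − 0.048) = 3,734,693.88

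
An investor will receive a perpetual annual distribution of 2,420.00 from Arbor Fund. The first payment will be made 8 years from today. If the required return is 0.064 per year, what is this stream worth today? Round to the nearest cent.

Value at end of year 7: C / r = 2,420.00 / 0.064 = 37,812.5000
Discount to today: PV = 37,812.5000 / (1 + 0.064)^7 = 37,812.5000 / 1.543801 = 24,493.11

24493.11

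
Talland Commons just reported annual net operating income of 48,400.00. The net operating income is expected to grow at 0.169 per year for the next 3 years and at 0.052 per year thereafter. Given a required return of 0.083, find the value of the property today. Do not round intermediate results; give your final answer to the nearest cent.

2235159.39

D_1 = 56579.60000
D_2 = 66141.55240
D_3 = 77319.47476
Terminal value at year 3: TV = D_3×(1+g_2)/(r−g_2) = 81340.08744/0.031 = 2623873.78848
P_0 = D_1/(1+r)^1 + D_2/(1+r)^2 + D_3/(1+r)^3 + TV/(1+r)^3
    = 52243.39797 + 56391.99651 + 60870.03133 + 2065653.96627 = 2235159.39208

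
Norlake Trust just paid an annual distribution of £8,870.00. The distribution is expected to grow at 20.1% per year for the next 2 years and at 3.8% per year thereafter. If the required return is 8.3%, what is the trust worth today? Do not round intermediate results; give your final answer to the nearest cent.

D_1 = 10652.87000
D_2 = 12794.09687
Terminal value at year 2: TV = D_2×(1+g_2)/(r−g_2) = 13280.27255/0.045 = 295117.16780
P_0 = D_1/(1+r)^1 + D_2/(1+r)^2 + TV/(1+r)^2
    = 9836.44506 + 10908.19069 + 251615.59858 = 272360.23433

£272360.23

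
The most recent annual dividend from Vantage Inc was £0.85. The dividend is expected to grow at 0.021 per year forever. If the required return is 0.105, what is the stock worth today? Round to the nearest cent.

D₁ = D₀ × (1 + g) = £0.85 × 1.021 = £0.8679
Growing perpetuity: P = D₁ / (r − g) = £0.8679 / (0.105 − 0.021) = £10.33

£10.33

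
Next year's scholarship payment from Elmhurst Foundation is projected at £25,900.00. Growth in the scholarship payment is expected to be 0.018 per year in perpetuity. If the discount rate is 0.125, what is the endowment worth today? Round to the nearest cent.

£242056.07

Growing perpetuity: P = D₁ / (r − g) = £25,900.0000 / (0.125 − 0.018) = £242,056.07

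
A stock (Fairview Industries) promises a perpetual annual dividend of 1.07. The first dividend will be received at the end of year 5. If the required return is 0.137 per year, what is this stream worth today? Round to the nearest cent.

4.67

Value at end of year 4: C / r = 1.07 / 0.137 = 7.8102
Discount to today: PV = 7.8102 / (1 + 0.137)^4 = 7.8102 / 1.671252 = 4.67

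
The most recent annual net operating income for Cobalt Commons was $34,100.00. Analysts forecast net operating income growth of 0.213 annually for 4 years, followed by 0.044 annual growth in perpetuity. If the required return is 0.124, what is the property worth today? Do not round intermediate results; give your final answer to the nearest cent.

$769215.98

D_1 = 41363.30000
D_2 = 50173.68290
D_3 = 60860.67736
D_4 = 73824.00163
Terminal value at year 4: TV = D_4×(1+g_2)/(r−g_2) = 77072.25771/0.08 = 963403.22134
P_0 = D_1/(1+r)^1 + D_2/(1+r)^2 + D_3/(1+r)^3 + D_4/(1+r)^4 + TV/(1+r)^4
    = 36800.08897 + 39713.97502 + 42858.58692 + 46252.19389 + 603591.13024 = 769215.97503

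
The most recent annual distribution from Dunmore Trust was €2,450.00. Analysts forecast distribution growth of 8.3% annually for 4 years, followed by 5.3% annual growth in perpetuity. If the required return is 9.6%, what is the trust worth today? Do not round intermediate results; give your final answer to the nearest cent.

D_1 = 2653.35000
D_2 = 2873.57805
D_3 = 3112.08503
D_4 = 3370.38809
Terminal value at year 4: TV = D_4×(1+g_2)/(r−g_2) = 3549.01865/0.043 = 82535.31754
P_0 = D_1/(1+r)^1 + D_2/(1+r)^2 + D_3/(1+r)^3 + D_4/(1+r)^4 + TV/(1+r)^4
    = 2420.93978 + 2392.22425 + 2363.84933 + 2335.81097 + 57200.20824 = 66713.03258

€66713.03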